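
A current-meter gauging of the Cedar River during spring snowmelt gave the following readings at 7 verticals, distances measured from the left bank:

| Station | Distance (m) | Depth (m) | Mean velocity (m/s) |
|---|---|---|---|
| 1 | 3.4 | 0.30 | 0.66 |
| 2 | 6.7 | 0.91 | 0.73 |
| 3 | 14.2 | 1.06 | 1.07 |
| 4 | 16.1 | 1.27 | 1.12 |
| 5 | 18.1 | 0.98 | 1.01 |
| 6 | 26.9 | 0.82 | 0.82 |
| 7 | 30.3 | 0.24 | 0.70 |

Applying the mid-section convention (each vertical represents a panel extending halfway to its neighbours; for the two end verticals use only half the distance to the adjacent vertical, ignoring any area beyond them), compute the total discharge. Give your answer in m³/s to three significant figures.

21.8 m³/s

w_1 = (6.7 − 3.4)/2 = 1.65 m; q_1 = 0.66 × 0.30 × 1.65 = 0.3267 m³/s
w_2 = (14.2 − 3.4)/2 = 5.4 m; q_2 = 0.73 × 0.91 × 5.4 = 3.587 m³/s
w_3 = (16.1 − 6.7)/2 = 4.7 m; q_3 = 1.07 × 1.06 × 4.7 = 5.331 m³/s
w_4 = (18.1 − 14.2)/2 = 1.95 m; q_4 = 1.12 × 1.27 × 1.95 = 2.774 m³/s
w_5 = (26.9 − 16.1)/2 = 5.4 m; q_5 = 1.01 × 0.98 × 5.4 = 5.345 m³/s
w_6 = (30.3 − 18.1)/2 = 6.1 m; q_6 = 0.82 × 0.82 × 6.1 = 4.102 m³/s
w_7 = (30.3 − 26.9)/2 = 1.7 m; q_7 = 0.70 × 0.24 × 1.7 = 0.2856 m³/s
Q = Σ qᵢ = 21.75 m³/s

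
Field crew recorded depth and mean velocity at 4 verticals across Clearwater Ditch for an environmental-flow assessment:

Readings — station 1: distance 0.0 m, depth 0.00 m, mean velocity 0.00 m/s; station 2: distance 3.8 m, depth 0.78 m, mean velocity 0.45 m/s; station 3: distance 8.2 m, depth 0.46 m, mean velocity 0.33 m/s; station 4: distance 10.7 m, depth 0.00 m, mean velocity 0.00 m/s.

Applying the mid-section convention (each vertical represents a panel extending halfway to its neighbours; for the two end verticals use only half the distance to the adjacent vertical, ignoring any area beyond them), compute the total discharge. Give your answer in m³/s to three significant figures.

1.96 m³/s

w_2 = (8.2 − 0.0)/2 = 4.1 m; q_2 = 0.45 × 0.78 × 4.1 = 1.439 m³/s
w_3 = (10.7 − 3.8)/2 = 3.45 m; q_3 = 0.33 × 0.46 × 3.45 = 0.5237 m³/s
Stations 1, 4 contribute zero (depth or velocity is 0).
Q = Σ qᵢ = 1.963 m³/s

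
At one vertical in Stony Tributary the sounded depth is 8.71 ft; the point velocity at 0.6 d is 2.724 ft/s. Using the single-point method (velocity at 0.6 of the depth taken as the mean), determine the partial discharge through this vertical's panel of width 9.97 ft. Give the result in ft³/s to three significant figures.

237 ft³/s

v̄ = v₀.₆ = 2.724 ft/s
q = v̄ × d × w = 2.724 × 8.71 × 9.97 = 236.5 ft³/s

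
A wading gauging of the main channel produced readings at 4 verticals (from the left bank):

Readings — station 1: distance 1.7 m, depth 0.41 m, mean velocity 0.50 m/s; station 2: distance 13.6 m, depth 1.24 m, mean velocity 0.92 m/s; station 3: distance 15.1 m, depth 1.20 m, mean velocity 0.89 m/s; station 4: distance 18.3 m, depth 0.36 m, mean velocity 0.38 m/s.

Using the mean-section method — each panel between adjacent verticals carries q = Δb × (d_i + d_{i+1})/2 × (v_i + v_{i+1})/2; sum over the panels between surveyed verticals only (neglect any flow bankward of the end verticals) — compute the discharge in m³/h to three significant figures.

36800 m³/h

Panel 1-2: Δb = 11.9 m, d̄ = (0.41+1.24)/2 = 0.825, v̄ = (0.50+0.92)/2 = 0.71 → q = 11.9×0.825×0.71 = 6.970 m³/s
Panel 2-3: Δb = 1.5 m, d̄ = (1.24+1.20)/2 = 1.22, v̄ = (0.92+0.89)/2 = 0.905 → q = 1.5×1.22×0.905 = 1.656 m³/s
Panel 3-4: Δb = 3.2 m, d̄ = (1.20+0.36)/2 = 0.78, v̄ = (0.89+0.38)/2 = 0.635 → q = 3.2×0.78×0.635 = 1.585 m³/s
Q = Σ q = 10.21 m³/s
= 10.21 × 3600 = 36760 m³/h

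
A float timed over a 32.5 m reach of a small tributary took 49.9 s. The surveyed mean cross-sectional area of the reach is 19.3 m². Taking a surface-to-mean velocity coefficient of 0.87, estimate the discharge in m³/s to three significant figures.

10.9 m³/s

v_surface = L / t̄ = 32.5 / 49.9 = 0.6513 m/s
v_mean = 0.87 × 0.6513 = 0.5666 m/s
Q = A × v_mean = 19.3 × 0.5666 = 10.94 m³/s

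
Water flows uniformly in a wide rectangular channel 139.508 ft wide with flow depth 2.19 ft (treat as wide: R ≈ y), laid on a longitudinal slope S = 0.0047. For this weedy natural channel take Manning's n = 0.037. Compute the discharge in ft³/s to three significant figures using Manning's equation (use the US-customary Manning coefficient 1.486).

1420 ft³/s

A = b·y = 139.508 × 2.19 = 305.5 ft²
Wide channel: R ≈ y = 2.19 ft
Q = (1.486/n)·A·R^(2/3)·S^(1/2) = (1.486/0.037) × 305.5 × 2.190^(2/3) × 0.0047^(1/2) = 1419 ft³/s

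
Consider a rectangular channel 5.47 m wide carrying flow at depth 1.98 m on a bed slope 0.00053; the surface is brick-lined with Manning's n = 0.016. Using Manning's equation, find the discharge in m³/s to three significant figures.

17.1 m³/s

A = b·y = 5.47 × 1.98 = 10.83 m²
P = b + 2y = 5.47 + 2×1.98 = 9.430 m
R = A/P = 10.83/9.430 = 1.149 m
Q = (1/n)·A·R^(2/3)·S^(1/2) = (1/0.016) × 10.83 × 1.149^(2/3) × 0.00053^(1/2) = 17.09 m³/s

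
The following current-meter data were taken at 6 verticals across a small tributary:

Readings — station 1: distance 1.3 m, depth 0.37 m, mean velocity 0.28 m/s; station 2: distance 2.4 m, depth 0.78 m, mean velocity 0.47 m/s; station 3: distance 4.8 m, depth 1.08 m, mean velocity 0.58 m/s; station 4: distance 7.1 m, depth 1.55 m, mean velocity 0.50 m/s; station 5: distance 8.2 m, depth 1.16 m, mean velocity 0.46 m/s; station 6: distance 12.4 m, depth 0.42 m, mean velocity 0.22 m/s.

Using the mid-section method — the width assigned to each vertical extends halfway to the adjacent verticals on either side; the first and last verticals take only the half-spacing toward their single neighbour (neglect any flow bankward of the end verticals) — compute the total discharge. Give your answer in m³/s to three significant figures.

w_1 = (2.4 − 1.3)/2 = 0.55 m; q_1 = 0.28 × 0.37 × 0.55 = 0.05698 m³/s
w_2 = (4.8 − 1.3)/2 = 1.75 m; q_2 = 0.47 × 0.78 × 1.75 = 0.6416 m³/s
w_3 = (7.1 − 2.4)/2 = 2.35 m; q_3 = 0.58 × 1.08 × 2.35 = 1.472 m³/s
w_4 = (8.2 − 4.8)/2 = 1.7 m; q_4 = 0.50 × 1.55 × 1.7 = 1.318 m³/s
w_5 = (12.4 − 7.1)/2 = 2.65 m; q_5 = 0.46 × 1.16 × 2.65 = 1.414 m³/s
w_6 = (12.4 − 8.2)/2 = 2.1 m; q_6 = 0.22 × 0.42 × 2.1 = 0.1940 m³/s
Q = Σ qᵢ = 5.096 m³/s

5.10 m³/s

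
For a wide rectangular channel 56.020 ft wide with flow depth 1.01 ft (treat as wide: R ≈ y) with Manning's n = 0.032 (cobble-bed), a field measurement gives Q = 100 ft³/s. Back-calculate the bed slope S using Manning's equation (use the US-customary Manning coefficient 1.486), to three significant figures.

A = b·y = 56.020 × 1.01 = 56.58 ft²
Wide channel: R ≈ y = 1.01 ft
S = (Q·n / (1.486·A·R^(2/3)))² = (100×0.032 / (1.486×56.58×1.007))² = 0.001429

0.00143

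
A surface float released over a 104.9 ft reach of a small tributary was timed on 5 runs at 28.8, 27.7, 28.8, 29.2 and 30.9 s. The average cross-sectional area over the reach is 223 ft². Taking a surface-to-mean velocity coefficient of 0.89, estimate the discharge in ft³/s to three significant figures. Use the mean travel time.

t̄ = (28.8 + 27.7 + 28.8 + 29.2 + 30.9) / 5 = 29.08 s
v_surface = L / t̄ = 104.9 / 29.08 = 3.607 ft/s
v_mean = 0.89 × 3.607 = 3.210 ft/s
Q = A × v_mean = 223 × 3.210 = 715.9 ft³/s

716 ft³/s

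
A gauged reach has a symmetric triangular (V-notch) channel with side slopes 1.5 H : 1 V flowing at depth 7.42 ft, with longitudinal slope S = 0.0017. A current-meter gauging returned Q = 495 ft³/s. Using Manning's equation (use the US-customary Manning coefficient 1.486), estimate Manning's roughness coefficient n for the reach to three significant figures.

A = z·y² = 1.5×7.42² = 82.58 ft²
P = 2y√(1+z²) = 2×7.42×√(1+1.5²) = 26.75 ft
R = A/P = 82.58/26.75 = 3.087 ft
n = (1.486/Q)·A·R^(2/3)·S^(1/2) = (1.486/495) × 82.58 × 2.120 × 0.04123 = 0.02167

0.0217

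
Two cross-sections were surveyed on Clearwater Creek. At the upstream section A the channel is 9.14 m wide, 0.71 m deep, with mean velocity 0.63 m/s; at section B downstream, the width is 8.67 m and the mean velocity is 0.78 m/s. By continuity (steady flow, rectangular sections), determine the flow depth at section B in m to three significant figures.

Q = A₁V₁ = (9.14×0.71) × 0.63 = 4.088 m³/s
d₂ = Q/(b₂ V₂) = 4.088/(8.67×0.78) = 0.6045 m

0.605 m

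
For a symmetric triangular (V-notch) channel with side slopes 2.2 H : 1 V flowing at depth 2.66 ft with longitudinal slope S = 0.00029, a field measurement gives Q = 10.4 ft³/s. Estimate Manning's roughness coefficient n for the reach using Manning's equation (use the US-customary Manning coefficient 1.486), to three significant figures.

0.0430

A = z·y² = 2.2×2.66² = 15.57 ft²
P = 2y√(1+z²) = 2×2.66×√(1+2.2²) = 12.86 ft
R = A/P = 15.57/12.86 = 1.211 ft
n = (1.486/Q)·A·R^(2/3)·S^(1/2) = (1.486/10.4) × 15.57 × 1.136 × 0.01703 = 0.04303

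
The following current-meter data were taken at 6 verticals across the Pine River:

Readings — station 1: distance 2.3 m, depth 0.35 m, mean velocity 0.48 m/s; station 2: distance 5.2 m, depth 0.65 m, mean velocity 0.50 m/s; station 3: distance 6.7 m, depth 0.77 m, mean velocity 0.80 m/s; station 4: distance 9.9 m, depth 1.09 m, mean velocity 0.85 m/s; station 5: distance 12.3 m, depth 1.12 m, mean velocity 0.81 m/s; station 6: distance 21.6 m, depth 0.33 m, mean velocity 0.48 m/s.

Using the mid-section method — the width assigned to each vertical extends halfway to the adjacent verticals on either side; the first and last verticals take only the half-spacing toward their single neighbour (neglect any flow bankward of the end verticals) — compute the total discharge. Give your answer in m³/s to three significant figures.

11.0 m³/s

w_1 = (5.2 − 2.3)/2 = 1.45 m; q_1 = 0.48 × 0.35 × 1.45 = 0.2436 m³/s
w_2 = (6.7 − 2.3)/2 = 2.2 m; q_2 = 0.50 × 0.65 × 2.2 = 0.7150 m³/s
w_3 = (9.9 − 5.2)/2 = 2.35 m; q_3 = 0.80 × 0.77 × 2.35 = 1.448 m³/s
w_4 = (12.3 − 6.7)/2 = 2.8 m; q_4 = 0.85 × 1.09 × 2.8 = 2.594 m³/s
w_5 = (21.6 − 9.9)/2 = 5.85 m; q_5 = 0.81 × 1.12 × 5.85 = 5.307 m³/s
w_6 = (21.6 − 12.3)/2 = 4.65 m; q_6 = 0.48 × 0.33 × 4.65 = 0.7366 m³/s
Q = Σ qᵢ = 11.04 m³/s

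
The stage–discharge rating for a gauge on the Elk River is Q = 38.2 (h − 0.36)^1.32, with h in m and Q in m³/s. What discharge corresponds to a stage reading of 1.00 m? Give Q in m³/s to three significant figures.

Q = 38.2 × (1.00 − 0.36)^1.32 = 38.2 × 0.64^1.32 = 21.19 m³/s

21.2 m³/s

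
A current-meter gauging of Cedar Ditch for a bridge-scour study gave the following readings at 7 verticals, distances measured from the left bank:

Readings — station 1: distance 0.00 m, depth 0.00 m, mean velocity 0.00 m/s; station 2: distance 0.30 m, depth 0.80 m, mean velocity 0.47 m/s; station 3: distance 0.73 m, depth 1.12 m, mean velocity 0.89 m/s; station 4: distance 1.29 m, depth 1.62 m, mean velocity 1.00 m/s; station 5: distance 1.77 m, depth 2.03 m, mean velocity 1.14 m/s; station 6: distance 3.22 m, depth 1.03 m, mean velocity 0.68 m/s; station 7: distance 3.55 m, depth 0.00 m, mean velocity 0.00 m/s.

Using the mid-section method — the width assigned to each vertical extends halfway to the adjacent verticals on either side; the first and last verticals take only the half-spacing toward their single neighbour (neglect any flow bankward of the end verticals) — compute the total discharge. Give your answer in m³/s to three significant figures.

4.33 m³/s

w_2 = (0.73 − 0.00)/2 = 0.365 m; q_2 = 0.47 × 0.80 × 0.365 = 0.1372 m³/s
w_3 = (1.29 − 0.30)/2 = 0.495 m; q_3 = 0.89 × 1.12 × 0.495 = 0.4934 m³/s
w_4 = (1.77 − 0.73)/2 = 0.52 m; q_4 = 1.00 × 1.62 × 0.52 = 0.8424 m³/s
w_5 = (3.22 − 1.29)/2 = 0.965 m; q_5 = 1.14 × 2.03 × 0.965 = 2.233 m³/s
w_6 = (3.55 − 1.77)/2 = 0.89 m; q_6 = 0.68 × 1.03 × 0.89 = 0.6234 m³/s
Stations 1, 7 contribute zero (depth or velocity is 0).
Q = Σ qᵢ = 4.330 m³/s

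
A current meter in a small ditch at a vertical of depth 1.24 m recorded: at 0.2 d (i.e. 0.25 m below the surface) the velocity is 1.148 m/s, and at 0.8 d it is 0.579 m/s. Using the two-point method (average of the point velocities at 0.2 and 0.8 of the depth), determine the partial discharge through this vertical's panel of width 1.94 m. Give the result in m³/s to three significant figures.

2.08 m³/s

v̄ = (1.148 + 0.579) / 2 = 0.8635 m/s
q = v̄ × d × w = 0.8635 × 1.24 × 1.94 = 2.077 m³/s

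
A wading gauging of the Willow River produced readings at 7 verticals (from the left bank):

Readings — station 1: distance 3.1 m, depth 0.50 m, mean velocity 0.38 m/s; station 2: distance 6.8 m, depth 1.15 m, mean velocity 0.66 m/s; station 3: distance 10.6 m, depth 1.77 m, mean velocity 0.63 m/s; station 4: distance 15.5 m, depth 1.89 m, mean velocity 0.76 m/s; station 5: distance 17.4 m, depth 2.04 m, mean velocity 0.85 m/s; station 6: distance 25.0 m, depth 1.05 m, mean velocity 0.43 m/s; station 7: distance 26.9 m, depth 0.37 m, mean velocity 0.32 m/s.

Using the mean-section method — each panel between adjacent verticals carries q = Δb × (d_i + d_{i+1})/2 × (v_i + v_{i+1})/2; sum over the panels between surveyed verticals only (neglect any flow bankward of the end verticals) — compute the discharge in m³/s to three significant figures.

Panel 1-2: Δb = 3.7 m, d̄ = (0.50+1.15)/2 = 0.825, v̄ = (0.38+0.66)/2 = 0.52 → q = 3.7×0.825×0.52 = 1.587 m³/s
Panel 2-3: Δb = 3.8 m, d̄ = (1.15+1.77)/2 = 1.46, v̄ = (0.66+0.63)/2 = 0.645 → q = 3.8×1.46×0.645 = 3.578 m³/s
Panel 3-4: Δb = 4.9 m, d̄ = (1.77+1.89)/2 = 1.83, v̄ = (0.63+0.76)/2 = 0.695 → q = 4.9×1.83×0.695 = 6.232 m³/s
Panel 4-5: Δb = 1.9 m, d̄ = (1.89+2.04)/2 = 1.965, v̄ = (0.76+0.85)/2 = 0.805 → q = 1.9×1.965×0.805 = 3.005 m³/s
Panel 5-6: Δb = 7.6 m, d̄ = (2.04+1.05)/2 = 1.545, v̄ = (0.85+0.43)/2 = 0.64 → q = 7.6×1.545×0.64 = 7.515 m³/s
Panel 6-7: Δb = 1.9 m, d̄ = (1.05+0.37)/2 = 0.71, v̄ = (0.43+0.32)/2 = 0.375 → q = 1.9×0.71×0.375 = 0.5059 m³/s
Q = Σ q = 22.42 m³/s

22.4 m³/s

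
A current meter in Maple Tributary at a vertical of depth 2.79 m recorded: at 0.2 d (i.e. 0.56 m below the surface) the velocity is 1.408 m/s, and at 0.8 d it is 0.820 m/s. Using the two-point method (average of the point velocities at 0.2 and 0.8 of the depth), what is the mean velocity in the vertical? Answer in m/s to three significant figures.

v̄ = (1.408 + 0.820) / 2 = 1.114 m/s

1.11 m/s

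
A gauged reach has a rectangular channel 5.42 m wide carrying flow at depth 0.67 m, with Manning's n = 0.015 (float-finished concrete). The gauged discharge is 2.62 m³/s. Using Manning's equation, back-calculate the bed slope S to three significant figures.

A = b·y = 5.42 × 0.67 = 3.631 m²
P = b + 2y = 5.42 + 2×0.67 = 6.760 m
R = A/P = 3.631/6.760 = 0.5372 m
S = (Q·n / (1·A·R^(2/3)))² = (2.62×0.015 / (1×3.631×0.6608))² = 0.0002682

0.000268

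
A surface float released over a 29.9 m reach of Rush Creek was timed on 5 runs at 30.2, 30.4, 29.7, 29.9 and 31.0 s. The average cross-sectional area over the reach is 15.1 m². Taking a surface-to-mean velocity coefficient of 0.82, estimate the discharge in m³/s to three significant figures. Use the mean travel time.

12.2 m³/s

t̄ = (30.2 + 30.4 + 29.7 + 29.9 + 31.0) / 5 = 30.24 s
v_surface = L / t̄ = 29.9 / 30.24 = 0.9888 m/s
v_mean = 0.82 × 0.9888 = 0.8108 m/s
Q = A × v_mean = 15.1 × 0.8108 = 12.24 m³/s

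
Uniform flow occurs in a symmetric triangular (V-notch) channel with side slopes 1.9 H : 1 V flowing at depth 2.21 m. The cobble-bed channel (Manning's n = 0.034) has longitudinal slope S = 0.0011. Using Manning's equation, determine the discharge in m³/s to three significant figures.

8.92 m³/s

A = z·y² = 1.9×2.21² = 9.280 m²
P = 2y√(1+z²) = 2×2.21×√(1+1.9²) = 9.490 m
R = A/P = 9.280/9.490 = 0.9778 m
Q = (1/n)·A·R^(2/3)·S^(1/2) = (1/0.034) × 9.280 × 0.9778^(2/3) × 0.0011^(1/2) = 8.918 m³/s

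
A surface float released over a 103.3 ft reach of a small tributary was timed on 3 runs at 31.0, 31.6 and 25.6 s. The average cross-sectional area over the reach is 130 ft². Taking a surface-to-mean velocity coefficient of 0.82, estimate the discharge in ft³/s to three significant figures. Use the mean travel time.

375 ft³/s

t̄ = (31.0 + 31.6 + 25.6) / 3 = 29.4 s
v_surface = L / t̄ = 103.3 / 29.4 = 3.514 ft/s
v_mean = 0.82 × 3.514 = 2.881 ft/s
Q = A × v_mean = 130 × 2.881 = 374.6 ft³/s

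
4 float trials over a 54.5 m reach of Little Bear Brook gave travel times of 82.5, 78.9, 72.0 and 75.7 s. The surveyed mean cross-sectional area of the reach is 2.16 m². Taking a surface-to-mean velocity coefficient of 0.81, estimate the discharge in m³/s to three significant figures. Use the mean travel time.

1.23 m³/s

t̄ = (82.5 + 78.9 + 72.0 + 75.7) / 4 = 77.275 s
v_surface = L / t̄ = 54.5 / 77.275 = 0.7053 m/s
v_mean = 0.81 × 0.7053 = 0.5713 m/s
Q = A × v_mean = 2.16 × 0.5713 = 1.234 m³/s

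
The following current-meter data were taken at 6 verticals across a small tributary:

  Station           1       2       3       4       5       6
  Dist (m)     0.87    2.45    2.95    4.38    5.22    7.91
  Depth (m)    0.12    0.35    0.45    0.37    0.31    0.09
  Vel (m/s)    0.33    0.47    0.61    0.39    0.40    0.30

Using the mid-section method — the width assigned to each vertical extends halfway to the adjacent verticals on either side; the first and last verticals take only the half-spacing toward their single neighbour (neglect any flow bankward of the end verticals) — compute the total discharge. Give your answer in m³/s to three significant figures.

w_1 = (2.45 − 0.87)/2 = 0.79 m; q_1 = 0.33 × 0.12 × 0.79 = 0.03128 m³/s
w_2 = (2.95 − 0.87)/2 = 1.04 m; q_2 = 0.47 × 0.35 × 1.04 = 0.1711 m³/s
w_3 = (4.38 − 2.45)/2 = 0.965 m; q_3 = 0.61 × 0.45 × 0.965 = 0.2649 m³/s
w_4 = (5.22 − 2.95)/2 = 1.135 m; q_4 = 0.39 × 0.37 × 1.135 = 0.1638 m³/s
w_5 = (7.91 − 4.38)/2 = 1.765 m; q_5 = 0.40 × 0.31 × 1.765 = 0.2189 m³/s
w_6 = (7.91 − 5.22)/2 = 1.345 m; q_6 = 0.30 × 0.09 × 1.345 = 0.03632 m³/s
Q = Σ qᵢ = 0.8862 m³/s

0.886 m³/s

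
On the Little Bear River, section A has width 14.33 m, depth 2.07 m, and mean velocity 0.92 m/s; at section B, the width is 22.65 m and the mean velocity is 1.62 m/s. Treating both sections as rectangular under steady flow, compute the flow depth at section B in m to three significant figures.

0.744 m

Q = A₁V₁ = (14.33×2.07) × 0.92 = 27.29 m³/s
d₂ = Q/(b₂ V₂) = 27.29/(22.65×1.62) = 0.7437 m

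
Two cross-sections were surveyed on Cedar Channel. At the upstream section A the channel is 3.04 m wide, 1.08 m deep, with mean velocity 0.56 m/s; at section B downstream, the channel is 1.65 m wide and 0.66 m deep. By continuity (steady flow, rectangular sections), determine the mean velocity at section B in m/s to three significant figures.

Q = A₁V₁ = (3.04×1.08) × 0.56 = 1.839 m³/s
A₂ = 1.65 × 0.66 = 1.089 m²
V₂ = Q/A₂ = 1.839/1.089 = 1.688 m/s

1.69 m/s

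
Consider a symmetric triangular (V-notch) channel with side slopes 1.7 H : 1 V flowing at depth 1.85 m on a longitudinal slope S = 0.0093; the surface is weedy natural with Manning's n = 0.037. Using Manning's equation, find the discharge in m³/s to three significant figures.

13.0 m³/s

A = z·y² = 1.7×1.85² = 5.818 m²
P = 2y√(1+z²) = 2×1.85×√(1+1.7²) = 7.298 m
R = A/P = 5.818/7.298 = 0.7973 m
Q = (1/n)·A·R^(2/3)·S^(1/2) = (1/0.037) × 5.818 × 0.7973^(2/3) × 0.0093^(1/2) = 13.04 m³/s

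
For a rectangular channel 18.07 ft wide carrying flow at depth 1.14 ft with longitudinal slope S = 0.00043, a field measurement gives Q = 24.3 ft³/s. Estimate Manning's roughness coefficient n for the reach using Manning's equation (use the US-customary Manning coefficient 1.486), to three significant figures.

0.0263

A = b·y = 18.07 × 1.14 = 20.60 ft²
P = b + 2y = 18.07 + 2×1.14 = 20.35 ft
R = A/P = 20.60/20.35 = 1.012 ft
n = (1.486/Q)·A·R^(2/3)·S^(1/2) = (1.486/24.3) × 20.60 × 1.008 × 0.02074 = 0.02634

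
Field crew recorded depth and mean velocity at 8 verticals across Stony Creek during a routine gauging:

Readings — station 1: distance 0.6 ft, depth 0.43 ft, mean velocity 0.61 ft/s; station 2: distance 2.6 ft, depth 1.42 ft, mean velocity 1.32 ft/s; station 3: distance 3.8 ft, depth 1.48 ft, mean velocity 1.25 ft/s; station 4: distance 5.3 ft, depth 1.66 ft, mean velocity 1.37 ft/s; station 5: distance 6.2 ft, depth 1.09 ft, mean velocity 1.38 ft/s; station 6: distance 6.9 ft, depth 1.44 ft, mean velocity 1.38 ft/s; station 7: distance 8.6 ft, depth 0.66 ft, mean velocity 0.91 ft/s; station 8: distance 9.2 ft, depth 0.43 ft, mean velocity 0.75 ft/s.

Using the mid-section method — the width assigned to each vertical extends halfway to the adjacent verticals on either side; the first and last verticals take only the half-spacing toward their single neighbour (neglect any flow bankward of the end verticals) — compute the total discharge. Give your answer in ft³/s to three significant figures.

w_1 = (2.6 − 0.6)/2 = 1 ft; q_1 = 0.61 × 0.43 × 1 = 0.2623 ft³/s
w_2 = (3.8 − 0.6)/2 = 1.6 ft; q_2 = 1.32 × 1.42 × 1.6 = 2.999 ft³/s
w_3 = (5.3 − 2.6)/2 = 1.35 ft; q_3 = 1.25 × 1.48 × 1.35 = 2.498 ft³/s
w_4 = (6.2 − 3.8)/2 = 1.2 ft; q_4 = 1.37 × 1.66 × 1.2 = 2.729 ft³/s
w_5 = (6.9 − 5.3)/2 = 0.8 ft; q_5 = 1.38 × 1.09 × 0.8 = 1.203 ft³/s
w_6 = (8.6 − 6.2)/2 = 1.2 ft; q_6 = 1.38 × 1.44 × 1.2 = 2.385 ft³/s
w_7 = (9.2 − 6.9)/2 = 1.15 ft; q_7 = 0.91 × 0.66 × 1.15 = 0.6907 ft³/s
w_8 = (9.2 − 8.6)/2 = 0.3 ft; q_8 = 0.75 × 0.43 × 0.3 = 0.09675 ft³/s
Q = Σ qᵢ = 12.86 ft³/s

12.9 ft³/s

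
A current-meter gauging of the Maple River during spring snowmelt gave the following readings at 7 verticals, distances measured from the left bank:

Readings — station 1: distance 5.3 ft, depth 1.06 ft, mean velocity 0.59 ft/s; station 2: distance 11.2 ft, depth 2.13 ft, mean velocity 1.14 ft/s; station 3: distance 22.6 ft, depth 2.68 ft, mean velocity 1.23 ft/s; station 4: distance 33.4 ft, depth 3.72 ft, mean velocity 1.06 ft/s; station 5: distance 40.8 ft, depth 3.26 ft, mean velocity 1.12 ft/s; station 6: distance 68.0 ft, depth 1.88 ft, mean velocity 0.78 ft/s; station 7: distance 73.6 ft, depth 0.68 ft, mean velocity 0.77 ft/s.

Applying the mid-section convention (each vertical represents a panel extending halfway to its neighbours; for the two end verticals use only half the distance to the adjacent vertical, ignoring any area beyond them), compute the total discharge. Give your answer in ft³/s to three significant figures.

w_1 = (11.2 − 5.3)/2 = 2.95 ft; q_1 = 0.59 × 1.06 × 2.95 = 1.845 ft³/s
w_2 = (22.6 − 5.3)/2 = 8.65 ft; q_2 = 1.14 × 2.13 × 8.65 = 21.00 ft³/s
w_3 = (33.4 − 11.2)/2 = 11.1 ft; q_3 = 1.23 × 2.68 × 11.1 = 36.59 ft³/s
w_4 = (40.8 − 22.6)/2 = 9.1 ft; q_4 = 1.06 × 3.72 × 9.1 = 35.88 ft³/s
w_5 = (68.0 − 33.4)/2 = 17.3 ft; q_5 = 1.12 × 3.26 × 17.3 = 63.17 ft³/s
w_6 = (73.6 − 40.8)/2 = 16.4 ft; q_6 = 0.78 × 1.88 × 16.4 = 24.05 ft³/s
w_7 = (73.6 − 68.0)/2 = 2.8 ft; q_7 = 0.77 × 0.68 × 2.8 = 1.466 ft³/s
Q = Σ qᵢ = 184.0 ft³/s

184 ft³/s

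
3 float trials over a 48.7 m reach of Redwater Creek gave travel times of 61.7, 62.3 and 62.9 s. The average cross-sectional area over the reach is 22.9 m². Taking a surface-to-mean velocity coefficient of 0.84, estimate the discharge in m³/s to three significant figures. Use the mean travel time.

t̄ = (61.7 + 62.3 + 62.9) / 3 = 62.3 s
v_surface = L / t̄ = 48.7 / 62.3 = 0.7817 m/s
v_mean = 0.84 × 0.7817 = 0.6566 m/s
Q = A × v_mean = 22.9 × 0.6566 = 15.04 m³/s

15.0 m³/s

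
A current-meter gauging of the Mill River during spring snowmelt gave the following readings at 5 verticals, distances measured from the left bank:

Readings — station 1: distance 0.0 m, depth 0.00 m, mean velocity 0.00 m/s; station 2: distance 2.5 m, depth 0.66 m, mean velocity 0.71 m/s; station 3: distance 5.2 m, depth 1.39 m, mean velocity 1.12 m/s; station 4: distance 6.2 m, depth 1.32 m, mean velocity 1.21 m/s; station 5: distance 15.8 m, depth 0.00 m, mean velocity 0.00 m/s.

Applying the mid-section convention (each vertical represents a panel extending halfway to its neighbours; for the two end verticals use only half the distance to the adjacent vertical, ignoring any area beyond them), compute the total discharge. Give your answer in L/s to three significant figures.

w_2 = (5.2 − 0.0)/2 = 2.6 m; q_2 = 0.71 × 0.66 × 2.6 = 1.218 m³/s
w_3 = (6.2 − 2.5)/2 = 1.85 m; q_3 = 1.12 × 1.39 × 1.85 = 2.880 m³/s
w_4 = (15.8 − 5.2)/2 = 5.3 m; q_4 = 1.21 × 1.32 × 5.3 = 8.465 m³/s
Stations 1, 5 contribute zero (depth or velocity is 0).
Q = Σ qᵢ = 12.56 m³/s
= 12.56 × 1000 = 12560 L/s

12600 L/s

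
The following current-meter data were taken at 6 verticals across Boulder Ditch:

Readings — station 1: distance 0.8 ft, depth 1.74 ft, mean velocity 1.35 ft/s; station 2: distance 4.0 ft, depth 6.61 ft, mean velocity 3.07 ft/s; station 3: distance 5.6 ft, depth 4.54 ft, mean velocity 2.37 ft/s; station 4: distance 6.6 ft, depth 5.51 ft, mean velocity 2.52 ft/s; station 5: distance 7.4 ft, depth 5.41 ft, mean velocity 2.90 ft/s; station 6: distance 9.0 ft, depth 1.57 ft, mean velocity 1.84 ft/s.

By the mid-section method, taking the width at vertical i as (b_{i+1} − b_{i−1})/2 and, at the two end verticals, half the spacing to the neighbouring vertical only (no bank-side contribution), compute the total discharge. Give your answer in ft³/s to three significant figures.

100 ft³/s

w_1 = (4.0 − 0.8)/2 = 1.6 ft; q_1 = 1.35 × 1.74 × 1.6 = 3.758 ft³/s
w_2 = (5.6 − 0.8)/2 = 2.4 ft; q_2 = 3.07 × 6.61 × 2.4 = 48.70 ft³/s
w_3 = (6.6 − 4.0)/2 = 1.3 ft; q_3 = 2.37 × 4.54 × 1.3 = 13.99 ft³/s
w_4 = (7.4 − 5.6)/2 = 0.9 ft; q_4 = 2.52 × 5.51 × 0.9 = 12.50 ft³/s
w_5 = (9.0 − 6.6)/2 = 1.2 ft; q_5 = 2.90 × 5.41 × 1.2 = 18.83 ft³/s
w_6 = (9.0 − 7.4)/2 = 0.8 ft; q_6 = 1.84 × 1.57 × 0.8 = 2.311 ft³/s
Q = Σ qᵢ = 100.1 ft³/s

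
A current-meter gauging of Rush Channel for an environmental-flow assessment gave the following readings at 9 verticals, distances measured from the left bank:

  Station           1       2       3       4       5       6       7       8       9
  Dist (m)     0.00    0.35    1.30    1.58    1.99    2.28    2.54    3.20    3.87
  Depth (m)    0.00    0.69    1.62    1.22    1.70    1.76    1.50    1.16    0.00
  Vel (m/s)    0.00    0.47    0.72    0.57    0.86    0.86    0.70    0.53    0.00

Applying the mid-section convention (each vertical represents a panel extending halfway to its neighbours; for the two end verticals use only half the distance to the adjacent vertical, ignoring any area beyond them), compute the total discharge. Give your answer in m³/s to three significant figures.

w_2 = (1.30 − 0.00)/2 = 0.65 m; q_2 = 0.47 × 0.69 × 0.65 = 0.2108 m³/s
w_3 = (1.58 − 0.35)/2 = 0.615 m; q_3 = 0.72 × 1.62 × 0.615 = 0.7173 m³/s
w_4 = (1.99 − 1.30)/2 = 0.345 m; q_4 = 0.57 × 1.22 × 0.345 = 0.2399 m³/s
w_5 = (2.28 − 1.58)/2 = 0.35 m; q_5 = 0.86 × 1.70 × 0.35 = 0.5117 m³/s
w_6 = (2.54 − 1.99)/2 = 0.275 m; q_6 = 0.86 × 1.76 × 0.275 = 0.4162 m³/s
w_7 = (3.20 − 2.28)/2 = 0.46 m; q_7 = 0.70 × 1.50 × 0.46 = 0.4830 m³/s
w_8 = (3.87 − 2.54)/2 = 0.665 m; q_8 = 0.53 × 1.16 × 0.665 = 0.4088 m³/s
Stations 1, 9 contribute zero (depth or velocity is 0).
Q = Σ qᵢ = 2.988 m³/s

2.99 m³/s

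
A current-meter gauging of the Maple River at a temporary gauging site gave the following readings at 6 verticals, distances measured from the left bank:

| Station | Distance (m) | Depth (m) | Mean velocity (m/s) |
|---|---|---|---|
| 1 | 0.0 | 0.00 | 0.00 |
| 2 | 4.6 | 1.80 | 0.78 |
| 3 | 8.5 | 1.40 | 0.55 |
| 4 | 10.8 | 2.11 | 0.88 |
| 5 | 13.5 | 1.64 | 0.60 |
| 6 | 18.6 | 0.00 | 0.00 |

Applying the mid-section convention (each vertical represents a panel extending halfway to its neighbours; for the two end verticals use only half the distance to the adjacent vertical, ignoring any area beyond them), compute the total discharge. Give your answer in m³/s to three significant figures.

16.8 m³/s

w_2 = (8.5 − 0.0)/2 = 4.25 m; q_2 = 0.78 × 1.80 × 4.25 = 5.967 m³/s
w_3 = (10.8 − 4.6)/2 = 3.1 m; q_3 = 0.55 × 1.40 × 3.1 = 2.387 m³/s
w_4 = (13.5 − 8.5)/2 = 2.5 m; q_4 = 0.88 × 2.11 × 2.5 = 4.642 m³/s
w_5 = (18.6 − 10.8)/2 = 3.9 m; q_5 = 0.60 × 1.64 × 3.9 = 3.838 m³/s
Stations 1, 6 contribute zero (depth or velocity is 0).
Q = Σ qᵢ = 16.83 m³/s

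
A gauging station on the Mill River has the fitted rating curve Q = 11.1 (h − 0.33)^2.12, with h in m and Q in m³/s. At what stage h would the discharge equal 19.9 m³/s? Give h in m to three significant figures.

1.65 m

h − h₀ = (Q/C)^(1/b) = (19.9/11.1)^(1/2.12) = 1.317 m
h = 0.33 + 1.317 = 1.647 m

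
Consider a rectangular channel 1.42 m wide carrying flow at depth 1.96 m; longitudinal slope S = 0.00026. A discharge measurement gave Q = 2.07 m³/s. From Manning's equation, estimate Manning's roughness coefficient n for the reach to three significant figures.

0.0140

A = b·y = 1.42 × 1.96 = 2.783 m²
P = b + 2y = 1.42 + 2×1.96 = 5.340 m
R = A/P = 2.783/5.340 = 0.5212 m
n = (1/Q)·A·R^(2/3)·S^(1/2) = (1/2.07) × 2.783 × 0.6476 × 0.01612 = 0.01404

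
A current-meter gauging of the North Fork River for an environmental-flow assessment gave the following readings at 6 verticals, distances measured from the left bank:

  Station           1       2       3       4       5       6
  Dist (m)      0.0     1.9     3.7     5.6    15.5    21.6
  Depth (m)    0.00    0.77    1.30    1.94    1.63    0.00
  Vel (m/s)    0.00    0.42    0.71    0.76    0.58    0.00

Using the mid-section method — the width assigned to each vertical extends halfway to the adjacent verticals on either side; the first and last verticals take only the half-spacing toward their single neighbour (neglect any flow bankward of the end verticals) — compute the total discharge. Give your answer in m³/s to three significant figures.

w_2 = (3.7 − 0.0)/2 = 1.85 m; q_2 = 0.42 × 0.77 × 1.85 = 0.5983 m³/s
w_3 = (5.6 − 1.9)/2 = 1.85 m; q_3 = 0.71 × 1.30 × 1.85 = 1.708 m³/s
w_4 = (15.5 − 3.7)/2 = 5.9 m; q_4 = 0.76 × 1.94 × 5.9 = 8.699 m³/s
w_5 = (21.6 − 5.6)/2 = 8 m; q_5 = 0.58 × 1.63 × 8 = 7.563 m³/s
Stations 1, 6 contribute zero (depth or velocity is 0).
Q = Σ qᵢ = 18.57 m³/s

18.6 m³/s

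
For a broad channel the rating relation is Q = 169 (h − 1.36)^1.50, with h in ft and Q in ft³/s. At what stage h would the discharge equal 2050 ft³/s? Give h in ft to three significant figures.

6.64 ft

h − h₀ = (Q/C)^(1/b) = (2050/169)^(1/1.50) = 5.279 ft
h = 1.36 + 5.279 = 6.639 ft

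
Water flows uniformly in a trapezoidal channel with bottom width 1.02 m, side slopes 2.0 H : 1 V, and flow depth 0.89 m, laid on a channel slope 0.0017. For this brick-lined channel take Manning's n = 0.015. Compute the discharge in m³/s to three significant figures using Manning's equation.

4.31 m³/s

A = (b + z·y)·y = (1.02 + 2.0×0.89)×0.89 = 2.492 m²
P = b + 2y√(1+z²) = 1.02 + 2×0.89×√(1+2.0²) = 5.000 m
R = A/P = 2.492/5.000 = 0.4984 m
Q = (1/n)·A·R^(2/3)·S^(1/2) = (1/0.015) × 2.492 × 0.4984^(2/3) × 0.0017^(1/2) = 4.306 m³/s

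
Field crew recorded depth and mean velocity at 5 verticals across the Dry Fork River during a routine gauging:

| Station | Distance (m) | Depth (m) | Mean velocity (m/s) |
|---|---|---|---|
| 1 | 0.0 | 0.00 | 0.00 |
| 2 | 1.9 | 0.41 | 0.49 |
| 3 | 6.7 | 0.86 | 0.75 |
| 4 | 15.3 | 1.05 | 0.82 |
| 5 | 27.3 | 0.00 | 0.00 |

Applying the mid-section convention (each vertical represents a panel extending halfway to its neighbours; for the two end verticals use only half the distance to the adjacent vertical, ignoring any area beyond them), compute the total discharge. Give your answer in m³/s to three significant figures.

13.9 m³/s

w_2 = (6.7 − 0.0)/2 = 3.35 m; q_2 = 0.49 × 0.41 × 3.35 = 0.6730 m³/s
w_3 = (15.3 − 1.9)/2 = 6.7 m; q_3 = 0.75 × 0.86 × 6.7 = 4.322 m³/s
w_4 = (27.3 − 6.7)/2 = 10.3 m; q_4 = 0.82 × 1.05 × 10.3 = 8.868 m³/s
Stations 1, 5 contribute zero (depth or velocity is 0).
Q = Σ qᵢ = 13.86 m³/s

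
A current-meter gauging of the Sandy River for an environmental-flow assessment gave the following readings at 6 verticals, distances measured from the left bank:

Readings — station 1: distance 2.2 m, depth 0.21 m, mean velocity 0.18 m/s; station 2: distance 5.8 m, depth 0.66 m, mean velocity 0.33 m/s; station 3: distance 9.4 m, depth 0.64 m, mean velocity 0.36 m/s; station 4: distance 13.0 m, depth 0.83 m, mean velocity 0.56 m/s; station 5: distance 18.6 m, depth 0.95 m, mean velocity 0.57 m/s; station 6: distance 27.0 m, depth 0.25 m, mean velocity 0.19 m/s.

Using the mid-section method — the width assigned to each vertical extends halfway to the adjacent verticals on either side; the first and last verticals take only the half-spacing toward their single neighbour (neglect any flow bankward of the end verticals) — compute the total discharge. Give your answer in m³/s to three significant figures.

7.81 m³/s

w_1 = (5.8 − 2.2)/2 = 1.8 m; q_1 = 0.18 × 0.21 × 1.8 = 0.06804 m³/s
w_2 = (9.4 − 2.2)/2 = 3.6 m; q_2 = 0.33 × 0.66 × 3.6 = 0.7841 m³/s
w_3 = (13.0 − 5.8)/2 = 3.6 m; q_3 = 0.36 × 0.64 × 3.6 = 0.8294 m³/s
w_4 = (18.6 − 9.4)/2 = 4.6 m; q_4 = 0.56 × 0.83 × 4.6 = 2.138 m³/s
w_5 = (27.0 − 13.0)/2 = 7 m; q_5 = 0.57 × 0.95 × 7 = 3.791 m³/s
w_6 = (27.0 − 18.6)/2 = 4.2 m; q_6 = 0.19 × 0.25 × 4.2 = 0.1995 m³/s
Q = Σ qᵢ = 7.810 m³/s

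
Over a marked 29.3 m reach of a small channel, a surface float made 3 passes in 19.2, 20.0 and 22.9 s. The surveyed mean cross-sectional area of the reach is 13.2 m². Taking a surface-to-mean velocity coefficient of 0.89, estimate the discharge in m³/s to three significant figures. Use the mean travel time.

t̄ = (19.2 + 20.0 + 22.9) / 3 = 20.7 s
v_surface = L / t̄ = 29.3 / 20.7 = 1.415 m/s
v_mean = 0.89 × 1.415 = 1.260 m/s
Q = A × v_mean = 13.2 × 1.260 = 16.63 m³/s

16.6 m³/s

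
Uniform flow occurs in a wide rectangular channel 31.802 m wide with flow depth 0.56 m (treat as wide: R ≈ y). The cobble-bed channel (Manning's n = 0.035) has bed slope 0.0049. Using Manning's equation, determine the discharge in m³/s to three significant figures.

24.2 m³/s

A = b·y = 31.802 × 0.56 = 17.81 m²
Wide channel: R ≈ y = 0.56 m
Q = (1/n)·A·R^(2/3)·S^(1/2) = (1/0.035) × 17.81 × 0.5600^(2/3) × 0.0049^(1/2) = 24.20 m³/s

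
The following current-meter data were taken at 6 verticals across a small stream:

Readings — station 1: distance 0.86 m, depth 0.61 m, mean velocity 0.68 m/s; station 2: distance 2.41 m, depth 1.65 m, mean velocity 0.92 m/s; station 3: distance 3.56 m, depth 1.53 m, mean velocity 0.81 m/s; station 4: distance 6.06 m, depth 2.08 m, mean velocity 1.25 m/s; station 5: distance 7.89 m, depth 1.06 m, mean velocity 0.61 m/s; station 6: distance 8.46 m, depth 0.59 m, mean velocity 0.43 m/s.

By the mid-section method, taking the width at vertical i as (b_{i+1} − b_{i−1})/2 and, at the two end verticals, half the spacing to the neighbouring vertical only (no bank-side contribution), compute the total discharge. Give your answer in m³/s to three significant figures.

w_1 = (2.41 − 0.86)/2 = 0.775 m; q_1 = 0.68 × 0.61 × 0.775 = 0.3215 m³/s
w_2 = (3.56 − 0.86)/2 = 1.35 m; q_2 = 0.92 × 1.65 × 1.35 = 2.049 m³/s
w_3 = (6.06 − 2.41)/2 = 1.825 m; q_3 = 0.81 × 1.53 × 1.825 = 2.262 m³/s
w_4 = (7.89 − 3.56)/2 = 2.165 m; q_4 = 1.25 × 2.08 × 2.165 = 5.629 m³/s
w_5 = (8.46 − 6.06)/2 = 1.2 m; q_5 = 0.61 × 1.06 × 1.2 = 0.7759 m³/s
w_6 = (8.46 − 7.89)/2 = 0.285 m; q_6 = 0.43 × 0.59 × 0.285 = 0.07230 m³/s
Q = Σ qᵢ = 11.11 m³/s

11.1 m³/s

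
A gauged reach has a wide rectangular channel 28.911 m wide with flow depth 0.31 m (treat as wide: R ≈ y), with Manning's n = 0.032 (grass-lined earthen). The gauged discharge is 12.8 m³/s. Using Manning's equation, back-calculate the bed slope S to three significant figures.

0.00996

A = b·y = 28.911 × 0.31 = 8.962 m²
Wide channel: R ≈ y = 0.31 m
S = (Q·n / (1·A·R^(2/3)))² = (12.8×0.032 / (1×8.962×0.4580))² = 0.009955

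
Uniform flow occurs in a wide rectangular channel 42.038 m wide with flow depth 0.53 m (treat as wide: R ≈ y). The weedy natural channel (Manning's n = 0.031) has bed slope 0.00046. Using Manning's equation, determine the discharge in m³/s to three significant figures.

A = b·y = 42.038 × 0.53 = 22.28 m²
Wide channel: R ≈ y = 0.53 m
Q = (1/n)·A·R^(2/3)·S^(1/2) = (1/0.031) × 22.28 × 0.5300^(2/3) × 0.00046^(1/2) = 10.10 m³/s

10.1 m³/s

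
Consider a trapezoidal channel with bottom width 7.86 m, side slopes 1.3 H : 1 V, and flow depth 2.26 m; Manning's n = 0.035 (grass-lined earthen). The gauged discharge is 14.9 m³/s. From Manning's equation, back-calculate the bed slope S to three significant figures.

A = (b + z·y)·y = (7.86 + 1.3×2.26)×2.26 = 24.40 m²
P = b + 2y√(1+z²) = 7.86 + 2×2.26×√(1+1.3²) = 15.27 m
R = A/P = 24.40/15.27 = 1.598 m
S = (Q·n / (1·A·R^(2/3)))² = (14.9×0.035 / (1×24.40×1.367))² = 0.0002445

0.000244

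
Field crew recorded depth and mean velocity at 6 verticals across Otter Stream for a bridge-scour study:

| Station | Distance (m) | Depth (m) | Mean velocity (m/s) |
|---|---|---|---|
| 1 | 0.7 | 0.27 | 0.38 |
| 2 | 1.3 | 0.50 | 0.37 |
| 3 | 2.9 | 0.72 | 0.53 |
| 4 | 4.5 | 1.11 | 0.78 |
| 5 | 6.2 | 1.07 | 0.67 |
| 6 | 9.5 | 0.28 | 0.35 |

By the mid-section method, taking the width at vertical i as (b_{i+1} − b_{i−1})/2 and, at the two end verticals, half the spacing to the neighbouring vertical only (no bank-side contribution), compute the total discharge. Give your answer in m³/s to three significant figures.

w_1 = (1.3 − 0.7)/2 = 0.3 m; q_1 = 0.38 × 0.27 × 0.3 = 0.03078 m³/s
w_2 = (2.9 − 0.7)/2 = 1.1 m; q_2 = 0.37 × 0.50 × 1.1 = 0.2035 m³/s
w_3 = (4.5 − 1.3)/2 = 1.6 m; q_3 = 0.53 × 0.72 × 1.6 = 0.6106 m³/s
w_4 = (6.2 − 2.9)/2 = 1.65 m; q_4 = 0.78 × 1.11 × 1.65 = 1.429 m³/s
w_5 = (9.5 − 4.5)/2 = 2.5 m; q_5 = 0.67 × 1.07 × 2.5 = 1.792 m³/s
w_6 = (9.5 − 6.2)/2 = 1.65 m; q_6 = 0.35 × 0.28 × 1.65 = 0.1617 m³/s
Q = Σ qᵢ = 4.227 m³/s

4.23 m³/s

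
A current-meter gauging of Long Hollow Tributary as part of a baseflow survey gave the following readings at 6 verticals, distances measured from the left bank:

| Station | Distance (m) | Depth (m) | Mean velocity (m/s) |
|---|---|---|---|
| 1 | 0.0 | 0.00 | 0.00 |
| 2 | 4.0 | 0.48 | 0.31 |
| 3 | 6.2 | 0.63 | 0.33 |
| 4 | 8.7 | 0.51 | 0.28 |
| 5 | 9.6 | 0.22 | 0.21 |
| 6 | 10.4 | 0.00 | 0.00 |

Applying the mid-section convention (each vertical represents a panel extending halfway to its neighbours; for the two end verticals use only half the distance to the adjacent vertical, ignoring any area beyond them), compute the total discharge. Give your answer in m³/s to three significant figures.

1.23 m³/s

w_2 = (6.2 − 0.0)/2 = 3.1 m; q_2 = 0.31 × 0.48 × 3.1 = 0.4613 m³/s
w_3 = (8.7 − 4.0)/2 = 2.35 m; q_3 = 0.33 × 0.63 × 2.35 = 0.4886 m³/s
w_4 = (9.6 − 6.2)/2 = 1.7 m; q_4 = 0.28 × 0.51 × 1.7 = 0.2428 m³/s
w_5 = (10.4 − 8.7)/2 = 0.85 m; q_5 = 0.21 × 0.22 × 0.85 = 0.03927 m³/s
Stations 1, 6 contribute zero (depth or velocity is 0).
Q = Σ qᵢ = 1.232 m³/s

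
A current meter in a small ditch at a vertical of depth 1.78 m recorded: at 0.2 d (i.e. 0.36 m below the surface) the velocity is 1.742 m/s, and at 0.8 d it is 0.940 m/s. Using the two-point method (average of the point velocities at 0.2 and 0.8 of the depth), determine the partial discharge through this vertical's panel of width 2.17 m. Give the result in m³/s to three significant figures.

5.18 m³/s

v̄ = (1.742 + 0.940) / 2 = 1.341 m/s
q = v̄ × d × w = 1.341 × 1.78 × 2.17 = 5.180 m³/s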